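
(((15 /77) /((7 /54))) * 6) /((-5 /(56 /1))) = -7776 /77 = -100.99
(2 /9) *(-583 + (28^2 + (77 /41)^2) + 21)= 758222 /15129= 50.12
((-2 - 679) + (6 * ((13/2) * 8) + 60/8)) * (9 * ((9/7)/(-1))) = 58563/14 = 4183.07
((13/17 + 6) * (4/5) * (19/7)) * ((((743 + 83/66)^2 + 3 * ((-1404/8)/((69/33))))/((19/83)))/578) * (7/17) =4604079966427/181908738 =25309.83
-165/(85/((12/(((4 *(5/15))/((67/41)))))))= -19899/697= -28.55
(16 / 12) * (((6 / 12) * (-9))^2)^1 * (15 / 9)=45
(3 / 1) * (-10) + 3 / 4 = -117 / 4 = -29.25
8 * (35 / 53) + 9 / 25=7477 / 1325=5.64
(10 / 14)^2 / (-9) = -0.06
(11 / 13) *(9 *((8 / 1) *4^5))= 811008 / 13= 62385.23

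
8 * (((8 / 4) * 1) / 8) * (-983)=-1966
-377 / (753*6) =-377 / 4518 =-0.08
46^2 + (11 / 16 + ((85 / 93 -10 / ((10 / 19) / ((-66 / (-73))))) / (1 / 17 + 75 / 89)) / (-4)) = 19642706351 / 9260196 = 2121.20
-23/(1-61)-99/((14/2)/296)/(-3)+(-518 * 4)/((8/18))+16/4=-1370119/420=-3262.19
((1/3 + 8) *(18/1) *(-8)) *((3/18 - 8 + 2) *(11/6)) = 38500/3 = 12833.33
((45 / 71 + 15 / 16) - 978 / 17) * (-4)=1080663 / 4828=223.83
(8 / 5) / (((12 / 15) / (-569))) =-1138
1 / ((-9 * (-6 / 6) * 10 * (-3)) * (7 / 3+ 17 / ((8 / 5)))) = -4 / 13995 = -0.00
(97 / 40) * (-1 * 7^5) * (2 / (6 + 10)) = -1630279 / 320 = -5094.62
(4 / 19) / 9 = 4 / 171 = 0.02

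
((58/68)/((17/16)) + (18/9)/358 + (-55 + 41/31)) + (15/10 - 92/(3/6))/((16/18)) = -6624571297/25658576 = -258.18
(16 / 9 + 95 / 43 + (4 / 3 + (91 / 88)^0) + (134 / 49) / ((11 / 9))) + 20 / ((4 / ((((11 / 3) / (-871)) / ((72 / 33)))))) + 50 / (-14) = 803742267 / 161497336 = 4.98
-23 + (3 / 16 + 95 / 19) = -285 / 16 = -17.81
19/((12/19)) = 361/12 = 30.08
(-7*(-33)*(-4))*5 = -4620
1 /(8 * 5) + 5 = 201 /40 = 5.02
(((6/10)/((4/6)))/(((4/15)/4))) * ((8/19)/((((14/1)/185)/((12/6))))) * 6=119880/133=901.35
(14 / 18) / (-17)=-0.05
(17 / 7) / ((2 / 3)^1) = 51 / 14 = 3.64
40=40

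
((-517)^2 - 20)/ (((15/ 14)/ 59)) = 220764194/ 15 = 14717612.93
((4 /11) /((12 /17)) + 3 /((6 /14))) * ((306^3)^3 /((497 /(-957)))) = -169177466546763665337004032 /497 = -340397316995500332670028.20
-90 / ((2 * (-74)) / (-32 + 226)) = 4365 / 37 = 117.97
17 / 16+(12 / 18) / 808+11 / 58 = 1.25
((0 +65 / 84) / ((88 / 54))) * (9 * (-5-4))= -47385 / 1232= -38.46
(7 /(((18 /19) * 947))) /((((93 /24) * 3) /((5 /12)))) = 0.00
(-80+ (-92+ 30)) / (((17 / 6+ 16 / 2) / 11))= -9372 / 65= -144.18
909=909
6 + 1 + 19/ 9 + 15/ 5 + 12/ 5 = 653/ 45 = 14.51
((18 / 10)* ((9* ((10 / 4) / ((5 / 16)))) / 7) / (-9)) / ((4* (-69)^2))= -2 / 18515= -0.00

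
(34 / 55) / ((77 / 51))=1734 / 4235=0.41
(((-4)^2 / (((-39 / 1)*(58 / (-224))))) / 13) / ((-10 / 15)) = -896 / 4901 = -0.18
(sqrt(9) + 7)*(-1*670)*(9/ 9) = -6700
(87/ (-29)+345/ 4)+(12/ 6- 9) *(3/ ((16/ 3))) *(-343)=22941/ 16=1433.81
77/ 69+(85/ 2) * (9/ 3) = 128.62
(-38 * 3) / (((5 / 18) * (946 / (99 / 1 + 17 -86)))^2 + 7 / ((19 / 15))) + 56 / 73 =-0.62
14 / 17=0.82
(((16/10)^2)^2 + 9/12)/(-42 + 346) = 961/40000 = 0.02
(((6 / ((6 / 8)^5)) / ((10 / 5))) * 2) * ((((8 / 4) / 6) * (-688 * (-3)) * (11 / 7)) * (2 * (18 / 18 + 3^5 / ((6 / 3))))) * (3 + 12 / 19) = 12476907520 / 513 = 24321457.15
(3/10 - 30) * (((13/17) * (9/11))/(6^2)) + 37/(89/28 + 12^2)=-741991/2802280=-0.26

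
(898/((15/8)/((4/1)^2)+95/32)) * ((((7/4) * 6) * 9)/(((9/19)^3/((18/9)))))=5518806272/10665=517468.94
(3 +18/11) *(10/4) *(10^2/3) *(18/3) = 25500/11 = 2318.18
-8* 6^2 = -288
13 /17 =0.76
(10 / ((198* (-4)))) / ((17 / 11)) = -5 / 612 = -0.01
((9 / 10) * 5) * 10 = 45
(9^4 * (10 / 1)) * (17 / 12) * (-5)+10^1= -929455 / 2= -464727.50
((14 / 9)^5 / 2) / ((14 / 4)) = 76832 / 59049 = 1.30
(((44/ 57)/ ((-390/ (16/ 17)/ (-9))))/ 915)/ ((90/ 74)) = 13024/ 864469125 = 0.00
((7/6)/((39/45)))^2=1225/676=1.81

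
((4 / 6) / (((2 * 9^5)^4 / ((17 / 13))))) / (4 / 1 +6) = 17 / 37931916232257617859120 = 0.00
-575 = -575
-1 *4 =-4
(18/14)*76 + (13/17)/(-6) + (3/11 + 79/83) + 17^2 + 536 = 602216003/651882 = 923.81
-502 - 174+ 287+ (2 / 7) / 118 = -160656 / 413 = -389.00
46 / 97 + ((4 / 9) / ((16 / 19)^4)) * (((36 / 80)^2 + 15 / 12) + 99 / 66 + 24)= 138997288397 / 5721292800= 24.29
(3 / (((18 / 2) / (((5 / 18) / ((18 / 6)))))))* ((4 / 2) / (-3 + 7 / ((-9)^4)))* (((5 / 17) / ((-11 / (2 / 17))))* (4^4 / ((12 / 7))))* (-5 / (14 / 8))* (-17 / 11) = 0.04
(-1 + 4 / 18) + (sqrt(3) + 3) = sqrt(3) + 20 / 9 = 3.95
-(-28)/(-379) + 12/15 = 1376/1895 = 0.73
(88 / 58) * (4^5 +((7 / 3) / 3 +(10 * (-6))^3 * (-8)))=684693812 / 261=2623347.94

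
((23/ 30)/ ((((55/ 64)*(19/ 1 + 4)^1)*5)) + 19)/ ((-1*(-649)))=78407/ 2677125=0.03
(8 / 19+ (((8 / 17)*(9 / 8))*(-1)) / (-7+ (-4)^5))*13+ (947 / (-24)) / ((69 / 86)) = -12049496705 / 275734764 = -43.70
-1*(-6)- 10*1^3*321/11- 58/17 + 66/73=-288.33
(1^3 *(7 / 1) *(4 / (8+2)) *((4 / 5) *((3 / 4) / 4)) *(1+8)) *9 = 34.02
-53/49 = -1.08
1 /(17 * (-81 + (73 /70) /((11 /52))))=-385 /497879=-0.00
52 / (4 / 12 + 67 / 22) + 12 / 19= 67884 / 4237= 16.02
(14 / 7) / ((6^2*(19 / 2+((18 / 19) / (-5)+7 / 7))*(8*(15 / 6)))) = 19 / 70524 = 0.00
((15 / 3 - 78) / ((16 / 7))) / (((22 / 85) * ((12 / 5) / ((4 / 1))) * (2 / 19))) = -4126325 / 2112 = -1953.75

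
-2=-2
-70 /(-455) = 2 /13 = 0.15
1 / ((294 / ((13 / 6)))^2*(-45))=-169 / 140026320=-0.00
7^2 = 49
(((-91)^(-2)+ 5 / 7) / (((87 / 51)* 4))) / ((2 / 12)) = 5202 / 8281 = 0.63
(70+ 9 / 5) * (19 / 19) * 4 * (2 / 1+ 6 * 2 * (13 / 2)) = 22976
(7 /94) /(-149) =-7 /14006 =-0.00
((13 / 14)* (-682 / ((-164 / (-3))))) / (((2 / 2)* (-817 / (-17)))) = -226083 / 937916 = -0.24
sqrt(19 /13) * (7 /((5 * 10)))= 7 * sqrt(247) /650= 0.17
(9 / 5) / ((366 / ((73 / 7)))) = 219 / 4270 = 0.05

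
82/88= 41/44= 0.93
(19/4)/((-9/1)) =-19/36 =-0.53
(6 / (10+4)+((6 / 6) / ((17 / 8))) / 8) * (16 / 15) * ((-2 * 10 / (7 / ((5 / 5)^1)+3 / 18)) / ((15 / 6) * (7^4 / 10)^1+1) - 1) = -19282912 / 36919155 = -0.52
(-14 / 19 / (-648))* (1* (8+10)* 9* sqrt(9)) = 21 / 38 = 0.55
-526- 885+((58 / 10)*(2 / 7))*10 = -9761 / 7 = -1394.43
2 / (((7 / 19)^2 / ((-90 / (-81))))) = 7220 / 441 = 16.37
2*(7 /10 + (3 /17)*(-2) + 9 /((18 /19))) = 1674 /85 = 19.69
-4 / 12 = -1 / 3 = -0.33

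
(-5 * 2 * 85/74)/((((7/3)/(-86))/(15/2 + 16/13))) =12445275/3367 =3696.25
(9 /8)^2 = 1.27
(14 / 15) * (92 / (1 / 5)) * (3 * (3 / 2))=1932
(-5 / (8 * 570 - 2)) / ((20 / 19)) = -19 / 18232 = -0.00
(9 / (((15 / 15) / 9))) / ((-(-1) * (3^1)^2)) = 9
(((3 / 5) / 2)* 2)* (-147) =-441 / 5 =-88.20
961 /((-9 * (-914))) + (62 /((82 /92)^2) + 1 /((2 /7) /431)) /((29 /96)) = 2106150680717 /401009274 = 5252.12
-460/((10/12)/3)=-1656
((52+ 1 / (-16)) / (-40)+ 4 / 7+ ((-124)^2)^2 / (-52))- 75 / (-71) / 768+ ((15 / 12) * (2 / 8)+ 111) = -37599541076807 / 8270080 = -4546454.34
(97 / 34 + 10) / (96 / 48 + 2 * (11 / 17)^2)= 7429 / 1640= 4.53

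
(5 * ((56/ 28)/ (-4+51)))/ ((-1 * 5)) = -2/ 47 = -0.04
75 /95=0.79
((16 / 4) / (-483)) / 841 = -4 / 406203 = -0.00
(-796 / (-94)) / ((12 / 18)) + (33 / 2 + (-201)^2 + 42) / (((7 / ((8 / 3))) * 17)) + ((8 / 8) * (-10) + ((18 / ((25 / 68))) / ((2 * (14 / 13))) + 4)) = 130888647 / 139825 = 936.09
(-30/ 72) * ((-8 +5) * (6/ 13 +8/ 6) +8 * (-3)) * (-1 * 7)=-6685/ 78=-85.71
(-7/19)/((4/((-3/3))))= 7/76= 0.09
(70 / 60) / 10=7 / 60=0.12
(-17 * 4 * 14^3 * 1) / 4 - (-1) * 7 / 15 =-699713 / 15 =-46647.53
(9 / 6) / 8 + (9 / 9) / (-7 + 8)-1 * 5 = -61 / 16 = -3.81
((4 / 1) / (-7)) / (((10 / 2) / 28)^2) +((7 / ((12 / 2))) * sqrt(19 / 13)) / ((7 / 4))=-448 / 25 +2 * sqrt(247) / 39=-17.11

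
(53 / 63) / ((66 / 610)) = 16165 / 2079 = 7.78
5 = 5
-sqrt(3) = -1.73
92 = 92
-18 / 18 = -1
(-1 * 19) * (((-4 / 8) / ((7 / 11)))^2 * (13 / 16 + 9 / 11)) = -8569 / 448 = -19.13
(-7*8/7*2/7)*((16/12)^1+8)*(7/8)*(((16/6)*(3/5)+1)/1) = -728/15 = -48.53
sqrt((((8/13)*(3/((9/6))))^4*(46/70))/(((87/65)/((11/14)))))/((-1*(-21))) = 128*sqrt(572286)/2161341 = 0.04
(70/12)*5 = 175/6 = 29.17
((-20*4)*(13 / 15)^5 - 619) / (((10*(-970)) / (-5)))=-99951313 / 294637500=-0.34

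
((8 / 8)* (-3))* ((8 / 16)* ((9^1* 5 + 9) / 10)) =-81 / 10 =-8.10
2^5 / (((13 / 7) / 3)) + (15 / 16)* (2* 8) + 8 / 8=880 / 13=67.69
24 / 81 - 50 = -1342 / 27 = -49.70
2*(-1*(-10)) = 20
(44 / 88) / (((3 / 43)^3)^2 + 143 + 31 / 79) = 499387680871 / 143216801353326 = 0.00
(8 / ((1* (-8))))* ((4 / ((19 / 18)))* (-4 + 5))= -72 / 19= -3.79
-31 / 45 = -0.69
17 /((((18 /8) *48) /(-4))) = -17 /27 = -0.63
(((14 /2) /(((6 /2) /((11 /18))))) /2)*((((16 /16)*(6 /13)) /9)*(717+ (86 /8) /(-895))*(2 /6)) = 197644909 /22618440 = 8.74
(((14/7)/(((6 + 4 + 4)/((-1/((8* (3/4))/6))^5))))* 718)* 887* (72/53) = -45854352/371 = -123596.64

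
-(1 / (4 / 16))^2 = -16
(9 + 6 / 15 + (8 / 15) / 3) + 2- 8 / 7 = 3287 / 315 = 10.43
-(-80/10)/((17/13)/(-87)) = -9048/17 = -532.24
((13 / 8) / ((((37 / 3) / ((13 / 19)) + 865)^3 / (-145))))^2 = 12502888300179225 / 106759739192140466954496741376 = 0.00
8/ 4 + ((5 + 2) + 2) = 11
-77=-77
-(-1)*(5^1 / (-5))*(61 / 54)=-61 / 54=-1.13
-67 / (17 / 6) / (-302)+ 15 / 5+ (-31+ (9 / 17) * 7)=-62162 / 2567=-24.22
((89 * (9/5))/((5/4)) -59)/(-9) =-1729/225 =-7.68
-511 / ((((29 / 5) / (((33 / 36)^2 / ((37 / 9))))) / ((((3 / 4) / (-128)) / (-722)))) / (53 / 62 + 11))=-681686775 / 393476276224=-0.00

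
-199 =-199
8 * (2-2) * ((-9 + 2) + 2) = 0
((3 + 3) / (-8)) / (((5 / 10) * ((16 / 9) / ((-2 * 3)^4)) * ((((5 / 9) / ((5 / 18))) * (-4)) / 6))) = 820.12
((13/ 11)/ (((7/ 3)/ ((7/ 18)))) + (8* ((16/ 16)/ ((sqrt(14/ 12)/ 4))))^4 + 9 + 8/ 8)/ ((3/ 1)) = 2491449553/ 9702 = 256797.52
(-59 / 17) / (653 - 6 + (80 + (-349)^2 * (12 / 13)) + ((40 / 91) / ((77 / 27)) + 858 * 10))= -413413 / 14501409649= -0.00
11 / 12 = 0.92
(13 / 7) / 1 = 13 / 7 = 1.86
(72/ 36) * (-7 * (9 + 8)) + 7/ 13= -3087/ 13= -237.46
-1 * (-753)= 753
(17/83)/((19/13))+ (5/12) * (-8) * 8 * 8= -1008617/4731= -213.19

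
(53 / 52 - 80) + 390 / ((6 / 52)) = 171653 / 52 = 3301.02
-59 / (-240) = 59 / 240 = 0.25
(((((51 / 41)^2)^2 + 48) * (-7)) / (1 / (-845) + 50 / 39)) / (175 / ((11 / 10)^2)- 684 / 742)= -113435906513484555 / 59190594412141106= -1.92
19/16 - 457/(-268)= 3101/1072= 2.89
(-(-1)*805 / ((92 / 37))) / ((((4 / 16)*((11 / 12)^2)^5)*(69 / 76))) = 2031302328975360 / 596560765823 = 3405.02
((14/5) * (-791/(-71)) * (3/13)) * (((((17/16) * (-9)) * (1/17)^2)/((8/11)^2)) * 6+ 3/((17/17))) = 75895659/4016896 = 18.89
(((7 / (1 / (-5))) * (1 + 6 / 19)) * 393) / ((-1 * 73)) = 343875 / 1387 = 247.93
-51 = -51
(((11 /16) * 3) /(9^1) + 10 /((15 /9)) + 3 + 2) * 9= 1617 /16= 101.06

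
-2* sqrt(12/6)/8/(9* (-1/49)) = 49* sqrt(2)/36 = 1.92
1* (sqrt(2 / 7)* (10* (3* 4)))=120* sqrt(14) / 7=64.14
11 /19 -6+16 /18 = -775 /171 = -4.53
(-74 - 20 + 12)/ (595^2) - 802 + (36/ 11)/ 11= -34342559072/ 42837025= -801.70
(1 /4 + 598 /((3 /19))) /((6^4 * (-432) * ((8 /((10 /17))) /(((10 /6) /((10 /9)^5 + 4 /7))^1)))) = -554925 /1516027904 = -0.00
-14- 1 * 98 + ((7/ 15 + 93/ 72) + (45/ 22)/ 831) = -40307863/ 365640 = -110.24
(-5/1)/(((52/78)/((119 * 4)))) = -3570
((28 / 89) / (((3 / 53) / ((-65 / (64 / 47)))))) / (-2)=1133405 / 8544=132.66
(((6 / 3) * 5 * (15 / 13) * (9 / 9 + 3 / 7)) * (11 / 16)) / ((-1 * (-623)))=4125 / 226772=0.02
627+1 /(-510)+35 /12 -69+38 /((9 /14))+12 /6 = 1903399 /3060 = 622.03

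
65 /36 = 1.81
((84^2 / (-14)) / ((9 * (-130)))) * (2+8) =56 / 13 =4.31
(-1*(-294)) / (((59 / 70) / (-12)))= -246960 / 59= -4185.76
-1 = -1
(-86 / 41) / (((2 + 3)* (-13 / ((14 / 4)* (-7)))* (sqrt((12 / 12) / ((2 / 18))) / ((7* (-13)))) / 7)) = 103243 / 615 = 167.87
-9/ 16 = -0.56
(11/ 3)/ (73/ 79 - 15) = -869/ 3336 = -0.26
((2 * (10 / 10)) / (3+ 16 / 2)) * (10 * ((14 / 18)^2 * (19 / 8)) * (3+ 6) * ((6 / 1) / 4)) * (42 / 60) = 6517 / 264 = 24.69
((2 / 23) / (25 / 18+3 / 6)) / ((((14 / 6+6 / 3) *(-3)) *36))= -1 / 10166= -0.00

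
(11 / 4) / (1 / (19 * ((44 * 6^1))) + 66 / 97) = 1338018 / 331153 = 4.04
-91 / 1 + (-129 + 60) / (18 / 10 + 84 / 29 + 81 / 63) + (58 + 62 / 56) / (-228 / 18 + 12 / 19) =-5675477 / 52822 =-107.45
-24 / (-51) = 0.47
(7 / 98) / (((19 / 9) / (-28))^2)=12.57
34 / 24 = 17 / 12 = 1.42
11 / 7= 1.57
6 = 6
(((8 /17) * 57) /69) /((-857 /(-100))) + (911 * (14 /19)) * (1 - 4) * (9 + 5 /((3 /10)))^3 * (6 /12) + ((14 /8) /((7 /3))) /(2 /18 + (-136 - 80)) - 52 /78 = -7581916194093407299 /445334644044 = -17025210.81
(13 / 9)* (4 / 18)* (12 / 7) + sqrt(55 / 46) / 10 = sqrt(2530) / 460 + 104 / 189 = 0.66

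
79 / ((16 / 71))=350.56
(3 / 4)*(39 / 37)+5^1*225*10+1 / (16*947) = 6307463233 / 560624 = 11250.79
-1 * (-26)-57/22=515/22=23.41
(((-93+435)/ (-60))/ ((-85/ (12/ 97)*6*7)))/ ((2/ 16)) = 456/ 288575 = 0.00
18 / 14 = 9 / 7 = 1.29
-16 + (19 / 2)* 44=402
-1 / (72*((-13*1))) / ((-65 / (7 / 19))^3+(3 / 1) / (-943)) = -323449 / 1662602443776144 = -0.00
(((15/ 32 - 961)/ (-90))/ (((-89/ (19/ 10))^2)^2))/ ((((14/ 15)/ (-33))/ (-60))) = 18883903863/ 4015503424000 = 0.00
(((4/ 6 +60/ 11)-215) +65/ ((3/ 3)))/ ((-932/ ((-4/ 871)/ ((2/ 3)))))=-2374/ 2232373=-0.00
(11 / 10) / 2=11 / 20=0.55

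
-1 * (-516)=516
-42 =-42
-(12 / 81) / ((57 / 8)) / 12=-8 / 4617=-0.00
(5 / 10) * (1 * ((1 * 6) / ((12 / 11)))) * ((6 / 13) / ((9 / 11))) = 121 / 78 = 1.55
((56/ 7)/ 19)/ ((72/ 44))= 44/ 171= 0.26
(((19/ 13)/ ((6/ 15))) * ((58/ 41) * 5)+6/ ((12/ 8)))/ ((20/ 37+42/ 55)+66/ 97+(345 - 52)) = 3139962265/ 31035781439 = 0.10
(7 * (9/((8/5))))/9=35/8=4.38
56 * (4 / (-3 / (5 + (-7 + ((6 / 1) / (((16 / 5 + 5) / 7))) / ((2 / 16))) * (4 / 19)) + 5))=47.13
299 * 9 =2691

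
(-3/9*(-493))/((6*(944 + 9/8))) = 1972/68049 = 0.03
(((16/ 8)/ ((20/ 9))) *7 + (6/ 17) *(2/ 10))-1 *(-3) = 1593/ 170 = 9.37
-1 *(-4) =4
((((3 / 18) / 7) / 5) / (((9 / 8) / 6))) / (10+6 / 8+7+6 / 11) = 352 / 253575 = 0.00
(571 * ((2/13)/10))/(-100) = -571/6500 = -0.09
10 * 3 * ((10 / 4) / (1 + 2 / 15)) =1125 / 17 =66.18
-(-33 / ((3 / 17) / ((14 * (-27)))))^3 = -353183347988856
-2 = -2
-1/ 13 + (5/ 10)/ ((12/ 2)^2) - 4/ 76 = -2057/ 17784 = -0.12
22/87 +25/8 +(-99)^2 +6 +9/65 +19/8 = 110983801/11310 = 9812.89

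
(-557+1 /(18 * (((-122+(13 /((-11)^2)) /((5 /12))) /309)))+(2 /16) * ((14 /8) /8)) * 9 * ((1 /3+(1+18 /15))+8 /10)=-78784607725 /4713856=-16713.41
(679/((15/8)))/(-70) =-388/75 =-5.17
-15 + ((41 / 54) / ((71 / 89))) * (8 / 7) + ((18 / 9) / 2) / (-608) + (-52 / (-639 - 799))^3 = -42194791378486277 / 3032566990131168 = -13.91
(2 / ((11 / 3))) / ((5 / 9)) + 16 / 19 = 1906 / 1045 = 1.82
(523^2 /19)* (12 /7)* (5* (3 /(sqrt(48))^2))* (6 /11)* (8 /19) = 49235220 /27797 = 1771.24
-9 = -9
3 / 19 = 0.16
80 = 80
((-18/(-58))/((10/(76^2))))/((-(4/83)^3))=-1601496.52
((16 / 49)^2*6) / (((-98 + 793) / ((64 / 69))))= 32768 / 38379985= 0.00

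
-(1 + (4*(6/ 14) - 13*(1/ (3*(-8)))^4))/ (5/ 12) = -6303653/ 967680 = -6.51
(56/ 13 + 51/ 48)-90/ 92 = 4.39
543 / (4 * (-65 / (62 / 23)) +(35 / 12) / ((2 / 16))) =-50499 / 6800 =-7.43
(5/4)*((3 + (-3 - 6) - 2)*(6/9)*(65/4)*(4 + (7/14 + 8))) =-1354.17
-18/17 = -1.06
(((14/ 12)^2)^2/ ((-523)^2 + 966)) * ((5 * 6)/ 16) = 2401/ 189730944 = 0.00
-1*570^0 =-1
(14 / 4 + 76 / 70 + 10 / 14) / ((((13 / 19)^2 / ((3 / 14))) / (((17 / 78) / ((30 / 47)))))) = 15287267 / 18454800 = 0.83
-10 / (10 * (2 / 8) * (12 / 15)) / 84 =-5 / 84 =-0.06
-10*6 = -60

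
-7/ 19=-0.37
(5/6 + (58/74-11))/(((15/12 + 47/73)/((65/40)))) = -8.05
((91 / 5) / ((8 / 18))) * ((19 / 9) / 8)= 1729 / 160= 10.81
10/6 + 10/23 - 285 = -19520/69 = -282.90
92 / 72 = 23 / 18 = 1.28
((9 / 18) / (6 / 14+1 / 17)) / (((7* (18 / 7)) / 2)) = 119 / 1044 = 0.11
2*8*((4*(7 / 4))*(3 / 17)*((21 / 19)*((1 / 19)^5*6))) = 42336 / 799779977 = 0.00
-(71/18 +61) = -1169/18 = -64.94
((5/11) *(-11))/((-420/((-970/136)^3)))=-114084125/26412288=-4.32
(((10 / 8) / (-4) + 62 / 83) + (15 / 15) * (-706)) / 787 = -936991 / 1045136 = -0.90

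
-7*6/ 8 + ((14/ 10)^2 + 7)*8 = 6643/ 100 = 66.43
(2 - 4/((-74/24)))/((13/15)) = 3.80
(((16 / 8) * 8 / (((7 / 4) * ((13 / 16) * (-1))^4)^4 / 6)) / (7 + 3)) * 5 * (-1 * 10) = -2266735911777429702574080 / 1597665278648814798241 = -1418.78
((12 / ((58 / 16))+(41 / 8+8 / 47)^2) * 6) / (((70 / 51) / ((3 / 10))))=11799094851 / 286993280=41.11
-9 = -9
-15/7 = -2.14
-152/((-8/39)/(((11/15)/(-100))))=-2717/500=-5.43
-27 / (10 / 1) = -27 / 10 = -2.70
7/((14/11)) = 11/2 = 5.50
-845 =-845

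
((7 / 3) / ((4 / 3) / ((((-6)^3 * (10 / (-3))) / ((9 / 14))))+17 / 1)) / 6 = 980 / 42843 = 0.02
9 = 9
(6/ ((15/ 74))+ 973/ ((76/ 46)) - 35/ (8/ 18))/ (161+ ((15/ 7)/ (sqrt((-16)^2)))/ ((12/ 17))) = 7657552/ 2286745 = 3.35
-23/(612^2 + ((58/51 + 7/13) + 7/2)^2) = -40440348/658598826913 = -0.00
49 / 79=0.62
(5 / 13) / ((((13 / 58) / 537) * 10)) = 92.15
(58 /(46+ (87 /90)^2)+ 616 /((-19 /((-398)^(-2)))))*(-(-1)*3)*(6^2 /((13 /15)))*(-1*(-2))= 127234044062640 /413178102727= 307.94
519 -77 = 442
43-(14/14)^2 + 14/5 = 224/5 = 44.80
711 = 711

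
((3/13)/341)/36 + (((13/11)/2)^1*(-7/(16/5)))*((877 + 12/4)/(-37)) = 60510487/1968252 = 30.74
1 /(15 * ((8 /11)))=11 /120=0.09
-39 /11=-3.55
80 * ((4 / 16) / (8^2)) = 5 / 16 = 0.31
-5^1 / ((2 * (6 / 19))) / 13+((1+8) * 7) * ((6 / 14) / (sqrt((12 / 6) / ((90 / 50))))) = -95 / 156+81 * sqrt(10) / 10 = 25.01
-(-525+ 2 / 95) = 49873 / 95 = 524.98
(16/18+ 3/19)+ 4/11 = 2653/1881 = 1.41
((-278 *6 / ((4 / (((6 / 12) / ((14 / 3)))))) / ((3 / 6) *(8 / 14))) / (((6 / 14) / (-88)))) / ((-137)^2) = 32109 / 18769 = 1.71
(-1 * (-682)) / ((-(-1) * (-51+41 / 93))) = -31713 / 2351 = -13.49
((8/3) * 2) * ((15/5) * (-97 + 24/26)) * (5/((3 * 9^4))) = -99920/255879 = -0.39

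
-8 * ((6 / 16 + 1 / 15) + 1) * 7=-1211 / 15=-80.73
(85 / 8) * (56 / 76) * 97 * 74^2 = 4158517.63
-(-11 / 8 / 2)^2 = -121 / 256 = -0.47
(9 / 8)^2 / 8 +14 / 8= 977 / 512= 1.91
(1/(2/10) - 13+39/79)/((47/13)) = -7709/3713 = -2.08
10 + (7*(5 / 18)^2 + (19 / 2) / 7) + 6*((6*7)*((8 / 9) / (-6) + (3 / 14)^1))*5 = 95.23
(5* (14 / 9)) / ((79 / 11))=770 / 711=1.08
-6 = -6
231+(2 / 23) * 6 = 5325 / 23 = 231.52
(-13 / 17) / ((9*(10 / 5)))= -13 / 306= -0.04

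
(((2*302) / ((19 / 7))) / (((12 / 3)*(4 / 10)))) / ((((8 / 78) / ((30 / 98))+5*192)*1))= 0.14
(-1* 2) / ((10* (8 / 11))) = -11 / 40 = -0.28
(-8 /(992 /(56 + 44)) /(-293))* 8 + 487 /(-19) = -25.61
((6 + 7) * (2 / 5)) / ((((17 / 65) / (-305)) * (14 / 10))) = -515450 / 119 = -4331.51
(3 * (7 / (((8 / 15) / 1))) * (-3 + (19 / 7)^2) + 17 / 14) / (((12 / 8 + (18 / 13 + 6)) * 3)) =63037 / 9702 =6.50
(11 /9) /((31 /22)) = 242 /279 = 0.87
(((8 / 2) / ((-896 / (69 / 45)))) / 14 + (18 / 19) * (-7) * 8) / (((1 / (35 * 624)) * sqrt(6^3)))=-616417841 * sqrt(6) / 19152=-78838.20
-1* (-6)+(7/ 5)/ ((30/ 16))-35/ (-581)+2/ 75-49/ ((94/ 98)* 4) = -6948893/ 1170300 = -5.94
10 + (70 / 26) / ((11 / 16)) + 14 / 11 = 2172 / 143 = 15.19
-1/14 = -0.07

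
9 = 9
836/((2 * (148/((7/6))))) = 1463/444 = 3.30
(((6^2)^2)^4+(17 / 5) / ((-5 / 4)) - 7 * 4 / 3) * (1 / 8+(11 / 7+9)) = 30175800617123.64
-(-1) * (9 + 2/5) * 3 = 141/5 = 28.20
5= 5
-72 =-72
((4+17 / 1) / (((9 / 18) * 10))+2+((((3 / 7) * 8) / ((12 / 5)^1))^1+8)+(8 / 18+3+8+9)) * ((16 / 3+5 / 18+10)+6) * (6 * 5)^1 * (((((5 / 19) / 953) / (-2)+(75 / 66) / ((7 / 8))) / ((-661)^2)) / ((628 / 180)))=0.02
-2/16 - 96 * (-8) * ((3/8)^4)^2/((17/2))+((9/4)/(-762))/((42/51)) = -46180277/495222784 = -0.09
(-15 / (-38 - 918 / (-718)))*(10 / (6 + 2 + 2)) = 5385 / 13183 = 0.41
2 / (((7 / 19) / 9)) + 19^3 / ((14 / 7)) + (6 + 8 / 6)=146399 / 42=3485.69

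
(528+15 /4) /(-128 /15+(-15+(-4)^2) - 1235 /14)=-223335 /40214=-5.55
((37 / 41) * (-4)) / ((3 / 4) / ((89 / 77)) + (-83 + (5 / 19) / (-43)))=43046096 / 982104529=0.04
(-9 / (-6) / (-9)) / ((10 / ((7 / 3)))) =-7 / 180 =-0.04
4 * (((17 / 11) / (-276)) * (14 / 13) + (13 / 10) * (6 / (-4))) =-386003 / 49335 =-7.82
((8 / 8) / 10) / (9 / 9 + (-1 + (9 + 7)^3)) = 1 / 40960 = 0.00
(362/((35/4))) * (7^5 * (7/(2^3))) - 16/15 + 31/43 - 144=78466708/129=608269.05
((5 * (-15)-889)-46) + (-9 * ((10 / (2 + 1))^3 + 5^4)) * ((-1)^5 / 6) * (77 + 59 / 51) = 35161285 / 459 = 76604.11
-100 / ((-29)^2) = -100 / 841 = -0.12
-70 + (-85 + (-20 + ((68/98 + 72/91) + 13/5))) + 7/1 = -522069/3185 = -163.91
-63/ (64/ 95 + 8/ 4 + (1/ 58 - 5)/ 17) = -347130/ 13117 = -26.46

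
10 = 10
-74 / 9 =-8.22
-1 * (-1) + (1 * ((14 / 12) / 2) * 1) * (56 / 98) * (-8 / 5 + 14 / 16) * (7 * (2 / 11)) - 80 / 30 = -1303 / 660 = -1.97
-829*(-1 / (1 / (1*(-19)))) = -15751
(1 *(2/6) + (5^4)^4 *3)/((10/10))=1373291015626/3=457763671875.33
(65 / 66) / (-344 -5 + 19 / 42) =-455 / 161029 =-0.00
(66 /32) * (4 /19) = 33 /76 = 0.43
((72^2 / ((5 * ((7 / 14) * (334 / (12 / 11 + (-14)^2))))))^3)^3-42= 2861003812662623067393593111001233071047816073833590912448423702 / 465277922591983781666168818900390625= 6149021205915939076881472000.00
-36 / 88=-9 / 22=-0.41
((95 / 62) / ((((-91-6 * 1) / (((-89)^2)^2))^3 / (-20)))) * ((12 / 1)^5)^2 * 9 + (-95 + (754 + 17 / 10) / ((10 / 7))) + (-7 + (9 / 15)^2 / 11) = 5753224635251516236618340455118817847707 / 1244885972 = 4621487240320124867322660000000.00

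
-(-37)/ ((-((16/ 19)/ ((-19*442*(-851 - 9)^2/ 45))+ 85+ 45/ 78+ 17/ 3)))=-81870863295/ 201897066539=-0.41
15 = 15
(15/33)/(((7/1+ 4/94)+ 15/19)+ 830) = 4465/8230024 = 0.00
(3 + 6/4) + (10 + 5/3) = 97/6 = 16.17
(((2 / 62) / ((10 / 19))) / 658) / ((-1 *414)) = -19 / 84447720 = -0.00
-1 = -1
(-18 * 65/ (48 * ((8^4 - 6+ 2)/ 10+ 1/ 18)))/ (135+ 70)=-1755/ 6040612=-0.00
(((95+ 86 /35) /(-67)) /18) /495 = -379 /2321550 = -0.00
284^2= 80656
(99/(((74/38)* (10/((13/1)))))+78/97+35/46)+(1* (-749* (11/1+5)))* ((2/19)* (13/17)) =-119582412813/133313405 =-897.00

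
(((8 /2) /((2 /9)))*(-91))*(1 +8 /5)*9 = -191646 /5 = -38329.20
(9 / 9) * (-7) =-7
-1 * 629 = -629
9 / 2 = 4.50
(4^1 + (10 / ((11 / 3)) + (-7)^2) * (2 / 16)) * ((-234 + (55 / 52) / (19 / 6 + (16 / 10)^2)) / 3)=-1603163517 / 1965392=-815.70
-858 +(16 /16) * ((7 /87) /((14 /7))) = -149285 /174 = -857.96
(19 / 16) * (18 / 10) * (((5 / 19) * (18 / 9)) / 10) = 9 / 80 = 0.11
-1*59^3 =-205379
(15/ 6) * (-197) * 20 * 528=-5200800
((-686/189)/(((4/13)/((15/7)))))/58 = -455/1044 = -0.44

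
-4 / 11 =-0.36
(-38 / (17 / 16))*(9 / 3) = -1824 / 17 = -107.29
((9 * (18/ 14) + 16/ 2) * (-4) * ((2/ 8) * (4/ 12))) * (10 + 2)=-78.29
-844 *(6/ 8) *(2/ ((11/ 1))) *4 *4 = -20256/ 11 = -1841.45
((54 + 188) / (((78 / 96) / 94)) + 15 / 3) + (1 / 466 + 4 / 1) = 28006.54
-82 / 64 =-41 / 32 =-1.28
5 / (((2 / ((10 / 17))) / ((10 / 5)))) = 50 / 17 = 2.94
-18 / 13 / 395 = -18 / 5135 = -0.00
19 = 19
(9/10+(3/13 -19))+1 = -2193/130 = -16.87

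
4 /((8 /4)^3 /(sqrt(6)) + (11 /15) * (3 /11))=1.15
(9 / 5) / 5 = 9 / 25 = 0.36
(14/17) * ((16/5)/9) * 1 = 224/765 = 0.29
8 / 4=2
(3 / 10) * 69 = 207 / 10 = 20.70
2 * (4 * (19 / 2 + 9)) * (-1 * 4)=-592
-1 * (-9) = 9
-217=-217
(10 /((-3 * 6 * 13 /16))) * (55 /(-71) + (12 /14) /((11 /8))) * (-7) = -66160 /91377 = -0.72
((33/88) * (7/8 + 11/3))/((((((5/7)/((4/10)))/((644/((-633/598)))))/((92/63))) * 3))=-120684473/427275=-282.45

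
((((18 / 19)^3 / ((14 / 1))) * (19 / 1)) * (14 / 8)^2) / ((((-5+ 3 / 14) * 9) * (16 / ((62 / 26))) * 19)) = -123039 / 191174048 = -0.00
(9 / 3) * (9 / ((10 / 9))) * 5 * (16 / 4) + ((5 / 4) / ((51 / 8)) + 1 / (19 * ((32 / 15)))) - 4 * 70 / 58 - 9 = 424791049 / 899232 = 472.39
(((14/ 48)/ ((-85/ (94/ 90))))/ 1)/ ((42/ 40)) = -47/ 13770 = -0.00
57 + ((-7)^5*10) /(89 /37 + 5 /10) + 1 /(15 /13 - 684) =-22059212404 /381711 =-57790.35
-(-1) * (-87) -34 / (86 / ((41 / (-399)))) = -1491962 / 17157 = -86.96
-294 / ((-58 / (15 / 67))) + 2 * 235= 915415 / 1943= 471.13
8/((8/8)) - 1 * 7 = 1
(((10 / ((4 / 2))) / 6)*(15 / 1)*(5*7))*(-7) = -6125 / 2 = -3062.50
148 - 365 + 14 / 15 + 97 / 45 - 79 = -13181 / 45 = -292.91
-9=-9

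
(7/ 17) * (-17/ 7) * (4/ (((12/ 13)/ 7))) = -91/ 3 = -30.33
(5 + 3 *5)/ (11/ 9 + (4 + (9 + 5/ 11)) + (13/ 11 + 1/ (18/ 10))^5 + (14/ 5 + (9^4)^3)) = 475495024950/ 6714691975574348928253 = 0.00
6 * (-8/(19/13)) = -624/19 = -32.84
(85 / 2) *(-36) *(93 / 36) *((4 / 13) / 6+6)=-310930 / 13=-23917.69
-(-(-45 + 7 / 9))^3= -63044792 / 729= -86481.20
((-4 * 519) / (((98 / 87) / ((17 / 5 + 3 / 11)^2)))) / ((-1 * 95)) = 3684846024 / 14081375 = 261.68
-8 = -8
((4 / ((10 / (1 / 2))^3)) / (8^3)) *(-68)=-17 / 256000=-0.00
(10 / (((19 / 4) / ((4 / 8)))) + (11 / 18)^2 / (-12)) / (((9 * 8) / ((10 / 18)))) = 377305 / 47869056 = 0.01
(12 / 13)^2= 144 / 169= 0.85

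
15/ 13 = 1.15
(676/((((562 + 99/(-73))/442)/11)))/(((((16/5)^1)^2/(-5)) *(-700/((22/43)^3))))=199591748785/364446094768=0.55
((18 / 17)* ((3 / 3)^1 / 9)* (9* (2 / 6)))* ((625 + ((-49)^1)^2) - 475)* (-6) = -91836 / 17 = -5402.12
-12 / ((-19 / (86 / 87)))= 344 / 551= 0.62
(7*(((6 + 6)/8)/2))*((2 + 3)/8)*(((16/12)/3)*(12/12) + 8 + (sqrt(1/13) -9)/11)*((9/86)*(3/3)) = 945*sqrt(13)/393536 + 79275/30272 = 2.63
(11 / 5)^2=121 / 25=4.84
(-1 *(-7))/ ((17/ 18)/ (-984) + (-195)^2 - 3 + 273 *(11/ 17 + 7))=301104/ 1725310697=0.00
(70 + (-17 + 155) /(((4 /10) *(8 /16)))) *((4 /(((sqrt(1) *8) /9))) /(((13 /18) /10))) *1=615600 /13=47353.85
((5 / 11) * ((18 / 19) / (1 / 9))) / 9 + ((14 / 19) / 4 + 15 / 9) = 2.28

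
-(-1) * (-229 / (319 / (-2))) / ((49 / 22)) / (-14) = -458 / 9947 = -0.05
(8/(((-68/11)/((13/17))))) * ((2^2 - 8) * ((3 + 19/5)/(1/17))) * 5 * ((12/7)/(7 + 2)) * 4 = 36608/21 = 1743.24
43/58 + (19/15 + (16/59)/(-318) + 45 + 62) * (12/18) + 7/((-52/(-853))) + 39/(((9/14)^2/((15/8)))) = 77386559533/212198220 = 364.69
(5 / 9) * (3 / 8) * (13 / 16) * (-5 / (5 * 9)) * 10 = -325 / 1728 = -0.19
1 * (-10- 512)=-522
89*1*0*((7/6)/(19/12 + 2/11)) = 0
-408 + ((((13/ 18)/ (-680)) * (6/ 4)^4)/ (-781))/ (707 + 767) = -408.00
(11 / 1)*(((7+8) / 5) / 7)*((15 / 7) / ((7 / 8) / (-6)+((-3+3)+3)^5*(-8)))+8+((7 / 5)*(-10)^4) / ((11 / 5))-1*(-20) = 321492278988 / 50298941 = 6391.63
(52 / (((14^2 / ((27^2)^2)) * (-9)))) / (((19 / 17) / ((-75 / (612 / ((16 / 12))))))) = 2132325 / 931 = 2290.36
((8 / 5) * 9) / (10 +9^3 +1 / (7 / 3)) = 63 / 3235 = 0.02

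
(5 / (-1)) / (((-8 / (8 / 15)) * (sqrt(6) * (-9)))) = -sqrt(6) / 162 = -0.02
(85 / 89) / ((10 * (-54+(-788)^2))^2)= 17 / 686197817938000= 0.00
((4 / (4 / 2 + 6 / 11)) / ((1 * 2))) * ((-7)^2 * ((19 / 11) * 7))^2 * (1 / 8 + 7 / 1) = 345837639 / 176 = 1964986.59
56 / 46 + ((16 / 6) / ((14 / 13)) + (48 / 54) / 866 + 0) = 2318060 / 627417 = 3.69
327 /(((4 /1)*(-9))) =-109 /12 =-9.08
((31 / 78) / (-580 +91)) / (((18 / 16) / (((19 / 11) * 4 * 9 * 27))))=-28272 / 23309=-1.21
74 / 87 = 0.85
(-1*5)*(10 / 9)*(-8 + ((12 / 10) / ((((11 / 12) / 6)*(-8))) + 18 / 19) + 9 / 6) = 68285 / 1881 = 36.30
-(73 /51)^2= -5329 /2601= -2.05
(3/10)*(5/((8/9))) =27/16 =1.69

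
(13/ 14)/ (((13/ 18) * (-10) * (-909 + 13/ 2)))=9/ 63175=0.00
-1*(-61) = 61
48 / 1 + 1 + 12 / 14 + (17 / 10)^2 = 36923 / 700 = 52.75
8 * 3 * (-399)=-9576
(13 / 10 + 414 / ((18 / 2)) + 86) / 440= 1333 / 4400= 0.30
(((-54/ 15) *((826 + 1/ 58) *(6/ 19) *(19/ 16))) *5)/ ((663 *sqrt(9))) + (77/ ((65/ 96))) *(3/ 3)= 28435413/ 256360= 110.92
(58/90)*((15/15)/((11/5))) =29/99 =0.29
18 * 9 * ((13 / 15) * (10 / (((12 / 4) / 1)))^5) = 520000 / 9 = 57777.78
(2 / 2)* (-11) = -11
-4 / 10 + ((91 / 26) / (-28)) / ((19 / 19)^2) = -21 / 40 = -0.52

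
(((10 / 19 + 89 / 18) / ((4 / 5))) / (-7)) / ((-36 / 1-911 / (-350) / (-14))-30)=1637125 / 110914362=0.01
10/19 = 0.53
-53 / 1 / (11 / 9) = -477 / 11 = -43.36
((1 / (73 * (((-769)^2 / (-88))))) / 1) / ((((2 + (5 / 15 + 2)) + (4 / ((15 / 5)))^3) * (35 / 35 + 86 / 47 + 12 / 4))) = -55836 / 1070470446341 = -0.00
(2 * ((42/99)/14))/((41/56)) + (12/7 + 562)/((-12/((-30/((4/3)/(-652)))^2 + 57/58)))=-11106874134061567/1098636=-10109694324.65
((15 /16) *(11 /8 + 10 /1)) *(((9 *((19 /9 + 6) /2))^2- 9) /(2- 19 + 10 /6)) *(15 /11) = -325122525 /259072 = -1254.95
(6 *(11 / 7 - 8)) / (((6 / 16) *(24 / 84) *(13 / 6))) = -2160 / 13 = -166.15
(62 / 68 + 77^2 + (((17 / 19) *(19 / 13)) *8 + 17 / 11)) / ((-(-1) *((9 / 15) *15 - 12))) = -1980.64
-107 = -107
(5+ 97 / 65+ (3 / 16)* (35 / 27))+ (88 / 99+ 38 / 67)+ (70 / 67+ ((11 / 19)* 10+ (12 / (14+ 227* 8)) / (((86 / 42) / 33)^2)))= 22482101279879 / 1343912515920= 16.73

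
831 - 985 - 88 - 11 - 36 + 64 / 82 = -11817 / 41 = -288.22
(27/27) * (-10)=-10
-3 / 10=-0.30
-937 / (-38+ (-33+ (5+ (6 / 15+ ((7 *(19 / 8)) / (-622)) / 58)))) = 1352128480 / 94664089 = 14.28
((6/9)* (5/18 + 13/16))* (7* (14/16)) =7693/1728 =4.45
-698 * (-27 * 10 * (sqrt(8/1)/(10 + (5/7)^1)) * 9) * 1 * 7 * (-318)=-3523900464 * sqrt(2)/5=-996709565.73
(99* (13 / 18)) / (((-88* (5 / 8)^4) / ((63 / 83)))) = -4.04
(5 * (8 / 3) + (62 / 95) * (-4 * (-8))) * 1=9752 / 285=34.22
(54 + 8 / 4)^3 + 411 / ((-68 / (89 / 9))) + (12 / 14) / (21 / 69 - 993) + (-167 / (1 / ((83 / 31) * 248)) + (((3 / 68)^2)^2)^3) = 18942669909754905719423207655455 / 292920805901234828677742592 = 64668.23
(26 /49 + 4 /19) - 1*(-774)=721284 /931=774.74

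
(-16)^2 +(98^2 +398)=10258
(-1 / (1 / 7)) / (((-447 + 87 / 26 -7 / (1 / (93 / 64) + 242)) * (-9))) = -1026935 / 585814221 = -0.00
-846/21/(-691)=282/4837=0.06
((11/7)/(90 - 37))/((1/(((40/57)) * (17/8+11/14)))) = 0.06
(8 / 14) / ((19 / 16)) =64 / 133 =0.48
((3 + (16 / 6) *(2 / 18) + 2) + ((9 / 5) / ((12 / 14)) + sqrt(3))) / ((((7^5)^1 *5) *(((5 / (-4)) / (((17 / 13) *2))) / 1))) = -135796 / 737407125 - 136 *sqrt(3) / 5462275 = -0.00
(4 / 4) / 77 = 0.01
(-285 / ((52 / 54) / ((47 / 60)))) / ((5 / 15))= -72333 / 104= -695.51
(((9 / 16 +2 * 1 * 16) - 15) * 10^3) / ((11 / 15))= 526875 / 22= 23948.86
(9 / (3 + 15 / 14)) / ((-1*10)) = -21 / 95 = -0.22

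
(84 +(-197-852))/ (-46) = 965/ 46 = 20.98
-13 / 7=-1.86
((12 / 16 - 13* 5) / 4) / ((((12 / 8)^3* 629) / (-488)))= 62708 / 16983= 3.69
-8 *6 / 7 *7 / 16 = -3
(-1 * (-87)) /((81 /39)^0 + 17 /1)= 29 /6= 4.83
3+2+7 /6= 37 /6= 6.17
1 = 1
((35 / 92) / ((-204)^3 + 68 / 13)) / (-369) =455 / 3746690166672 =0.00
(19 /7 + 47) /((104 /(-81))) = -7047 /182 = -38.72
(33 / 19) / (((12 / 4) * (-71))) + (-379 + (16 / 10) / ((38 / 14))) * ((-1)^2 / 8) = -2552819 / 53960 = -47.31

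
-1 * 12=-12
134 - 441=-307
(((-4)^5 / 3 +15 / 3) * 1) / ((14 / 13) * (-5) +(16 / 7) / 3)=91819 / 1262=72.76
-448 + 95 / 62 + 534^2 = 17651991 / 62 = 284709.53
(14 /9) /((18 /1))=7 /81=0.09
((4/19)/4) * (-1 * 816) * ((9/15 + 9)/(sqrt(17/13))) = -2304 * sqrt(221)/95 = -360.54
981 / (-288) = -109 / 32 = -3.41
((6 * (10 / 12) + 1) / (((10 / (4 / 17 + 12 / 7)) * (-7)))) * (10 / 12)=-116 / 833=-0.14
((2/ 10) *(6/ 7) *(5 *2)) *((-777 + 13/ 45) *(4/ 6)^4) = -2236928/ 8505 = -263.01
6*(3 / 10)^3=81 / 500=0.16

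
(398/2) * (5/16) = 995/16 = 62.19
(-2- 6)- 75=-83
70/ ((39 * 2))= 35/ 39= 0.90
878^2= 770884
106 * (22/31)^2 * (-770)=-39504080/961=-41107.26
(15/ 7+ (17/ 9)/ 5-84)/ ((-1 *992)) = 0.08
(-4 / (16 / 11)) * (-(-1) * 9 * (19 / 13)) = -1881 / 52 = -36.17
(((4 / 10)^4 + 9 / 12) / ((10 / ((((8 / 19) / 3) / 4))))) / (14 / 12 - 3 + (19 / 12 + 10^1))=1939 / 6946875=0.00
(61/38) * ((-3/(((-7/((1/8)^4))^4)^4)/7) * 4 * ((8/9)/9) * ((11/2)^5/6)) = -0.00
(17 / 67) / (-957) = -0.00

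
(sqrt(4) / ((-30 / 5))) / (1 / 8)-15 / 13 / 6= -223 / 78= -2.86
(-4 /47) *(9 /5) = -36 /235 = -0.15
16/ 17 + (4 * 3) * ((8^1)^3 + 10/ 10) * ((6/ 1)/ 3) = 209320/ 17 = 12312.94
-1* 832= -832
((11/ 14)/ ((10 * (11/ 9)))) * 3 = 27/ 140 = 0.19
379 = 379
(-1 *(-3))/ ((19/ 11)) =1.74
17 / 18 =0.94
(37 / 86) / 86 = 37 / 7396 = 0.01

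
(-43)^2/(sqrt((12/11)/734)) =1849*sqrt(24222)/6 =47961.27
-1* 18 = -18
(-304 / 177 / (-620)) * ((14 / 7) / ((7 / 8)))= 1216 / 192045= 0.01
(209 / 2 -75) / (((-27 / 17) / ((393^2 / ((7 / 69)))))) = -395887109 / 14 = -28277650.64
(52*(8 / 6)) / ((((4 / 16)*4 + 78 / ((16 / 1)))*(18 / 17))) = 14144 / 1269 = 11.15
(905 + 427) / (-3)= -444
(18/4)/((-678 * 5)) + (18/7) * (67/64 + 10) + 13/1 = 748601/18080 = 41.40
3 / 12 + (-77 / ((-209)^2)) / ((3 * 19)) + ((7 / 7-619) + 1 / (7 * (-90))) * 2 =-117477792941 / 95065740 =-1235.75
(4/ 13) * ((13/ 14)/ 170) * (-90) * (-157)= 23.75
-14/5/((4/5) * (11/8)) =-28/11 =-2.55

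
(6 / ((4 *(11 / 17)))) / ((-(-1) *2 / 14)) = 357 / 22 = 16.23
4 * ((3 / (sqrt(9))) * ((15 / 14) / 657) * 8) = 80 / 1533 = 0.05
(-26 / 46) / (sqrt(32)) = -13 * sqrt(2) / 184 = -0.10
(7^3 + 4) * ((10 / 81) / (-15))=-2.86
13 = 13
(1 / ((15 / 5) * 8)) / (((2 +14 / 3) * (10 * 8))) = 1 / 12800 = 0.00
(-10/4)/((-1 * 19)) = 5/38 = 0.13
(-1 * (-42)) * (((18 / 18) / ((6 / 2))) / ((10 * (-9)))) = -7 / 45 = -0.16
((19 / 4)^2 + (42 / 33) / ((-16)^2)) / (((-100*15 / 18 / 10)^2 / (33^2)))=1132461 / 3200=353.89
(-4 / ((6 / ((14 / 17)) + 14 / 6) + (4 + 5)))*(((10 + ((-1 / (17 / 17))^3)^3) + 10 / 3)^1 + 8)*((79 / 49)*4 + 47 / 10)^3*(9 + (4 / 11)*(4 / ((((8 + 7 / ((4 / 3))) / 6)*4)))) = -53138416774457781 / 957801517750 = -55479.57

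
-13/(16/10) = -65/8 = -8.12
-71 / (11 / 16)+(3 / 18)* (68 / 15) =-50746 / 495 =-102.52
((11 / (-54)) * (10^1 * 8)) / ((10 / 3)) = -44 / 9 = -4.89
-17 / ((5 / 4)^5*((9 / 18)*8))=-4352 / 3125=-1.39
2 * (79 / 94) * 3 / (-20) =-237 / 940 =-0.25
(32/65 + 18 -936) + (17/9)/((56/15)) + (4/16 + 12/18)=-10003649/10920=-916.09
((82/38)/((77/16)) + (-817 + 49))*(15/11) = -16843920/16093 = -1046.66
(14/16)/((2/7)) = 49/16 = 3.06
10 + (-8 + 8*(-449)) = -3590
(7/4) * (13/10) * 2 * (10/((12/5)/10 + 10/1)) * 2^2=2275/128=17.77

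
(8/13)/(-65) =-8/845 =-0.01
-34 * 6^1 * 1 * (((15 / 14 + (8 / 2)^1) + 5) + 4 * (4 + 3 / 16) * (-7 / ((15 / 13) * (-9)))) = -1372733 / 315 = -4357.88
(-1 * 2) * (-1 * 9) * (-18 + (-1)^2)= -306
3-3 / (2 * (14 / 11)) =51 / 28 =1.82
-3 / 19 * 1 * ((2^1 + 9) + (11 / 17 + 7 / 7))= -645 / 323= -2.00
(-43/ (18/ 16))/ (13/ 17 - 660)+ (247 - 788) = -54561035/ 100863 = -540.94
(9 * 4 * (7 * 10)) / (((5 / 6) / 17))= 51408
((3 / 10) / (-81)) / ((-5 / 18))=1 / 75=0.01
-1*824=-824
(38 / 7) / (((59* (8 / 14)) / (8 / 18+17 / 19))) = 229 / 1062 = 0.22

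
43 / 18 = 2.39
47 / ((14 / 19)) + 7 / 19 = 17065 / 266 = 64.15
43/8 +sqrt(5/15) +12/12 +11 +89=sqrt(3)/3 +851/8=106.95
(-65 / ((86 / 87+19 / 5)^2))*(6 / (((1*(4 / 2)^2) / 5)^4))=-23061796875 / 555377792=-41.52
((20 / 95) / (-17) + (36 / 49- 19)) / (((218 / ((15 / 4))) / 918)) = -288.63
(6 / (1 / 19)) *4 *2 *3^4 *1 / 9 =8208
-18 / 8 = -9 / 4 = -2.25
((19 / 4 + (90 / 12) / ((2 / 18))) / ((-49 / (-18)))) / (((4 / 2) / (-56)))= -5202 / 7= -743.14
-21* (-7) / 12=49 / 4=12.25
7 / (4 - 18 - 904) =-7 / 918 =-0.01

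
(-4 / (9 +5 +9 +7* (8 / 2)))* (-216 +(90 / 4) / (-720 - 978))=81509 / 4811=16.94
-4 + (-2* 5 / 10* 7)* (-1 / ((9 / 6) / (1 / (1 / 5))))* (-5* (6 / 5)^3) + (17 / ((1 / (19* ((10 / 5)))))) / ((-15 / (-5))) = 146 / 15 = 9.73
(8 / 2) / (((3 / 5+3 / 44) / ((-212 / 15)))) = -37312 / 441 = -84.61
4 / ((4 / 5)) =5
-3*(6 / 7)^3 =-648 / 343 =-1.89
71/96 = 0.74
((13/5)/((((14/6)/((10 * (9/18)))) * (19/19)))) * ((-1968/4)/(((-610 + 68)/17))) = 163098/1897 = 85.98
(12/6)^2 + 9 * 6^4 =11668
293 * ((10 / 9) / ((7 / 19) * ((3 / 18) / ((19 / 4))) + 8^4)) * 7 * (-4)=-14808220 / 6653973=-2.23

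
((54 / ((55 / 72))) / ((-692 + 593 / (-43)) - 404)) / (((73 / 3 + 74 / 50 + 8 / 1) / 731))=-76382190 / 55467709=-1.38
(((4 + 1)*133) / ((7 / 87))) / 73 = 8265 / 73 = 113.22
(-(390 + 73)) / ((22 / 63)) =-29169 / 22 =-1325.86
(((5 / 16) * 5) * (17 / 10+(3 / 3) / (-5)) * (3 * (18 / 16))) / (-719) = -2025 / 184064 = -0.01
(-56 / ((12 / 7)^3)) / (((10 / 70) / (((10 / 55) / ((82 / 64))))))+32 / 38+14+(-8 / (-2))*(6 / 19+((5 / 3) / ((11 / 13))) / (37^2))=1605603622 / 316735947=5.07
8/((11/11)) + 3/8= 67/8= 8.38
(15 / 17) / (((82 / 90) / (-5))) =-4.84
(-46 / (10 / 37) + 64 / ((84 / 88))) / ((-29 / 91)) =140803 / 435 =323.69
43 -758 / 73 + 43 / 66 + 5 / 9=488885 / 14454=33.82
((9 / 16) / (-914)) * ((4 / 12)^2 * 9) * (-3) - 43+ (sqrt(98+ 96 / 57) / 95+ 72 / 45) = -3027033 / 73120+ sqrt(35986) / 1805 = -41.29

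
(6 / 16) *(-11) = -33 / 8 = -4.12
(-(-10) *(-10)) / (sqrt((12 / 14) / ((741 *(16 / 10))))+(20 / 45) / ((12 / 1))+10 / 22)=-29989159200 / 146980411+17641800 *sqrt(8645) / 146980411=-192.88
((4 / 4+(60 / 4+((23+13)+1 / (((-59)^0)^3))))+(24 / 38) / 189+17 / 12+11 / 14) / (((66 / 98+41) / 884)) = 408910775 / 349182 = 1171.05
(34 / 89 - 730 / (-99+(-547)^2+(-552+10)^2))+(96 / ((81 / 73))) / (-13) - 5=-104406138340 / 9260395443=-11.27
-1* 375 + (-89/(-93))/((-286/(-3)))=-3324661/8866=-374.99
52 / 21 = 2.48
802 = 802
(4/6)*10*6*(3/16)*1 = 15/2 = 7.50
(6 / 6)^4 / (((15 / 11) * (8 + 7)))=11 / 225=0.05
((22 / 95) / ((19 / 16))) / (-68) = -88 / 30685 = -0.00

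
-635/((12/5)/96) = -25400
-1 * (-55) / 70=0.79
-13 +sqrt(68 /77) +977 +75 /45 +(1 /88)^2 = 966.61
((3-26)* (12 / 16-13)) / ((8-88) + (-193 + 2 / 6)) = -3381 / 3272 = -1.03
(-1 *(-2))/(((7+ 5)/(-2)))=-1/3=-0.33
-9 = -9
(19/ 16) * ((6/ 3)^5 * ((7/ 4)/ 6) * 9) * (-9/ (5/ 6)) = -10773/ 10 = -1077.30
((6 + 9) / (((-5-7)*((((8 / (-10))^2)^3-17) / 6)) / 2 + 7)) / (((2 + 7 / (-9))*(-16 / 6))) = -6328125 / 32639552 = -0.19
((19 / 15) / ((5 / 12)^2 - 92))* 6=-5472 / 66115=-0.08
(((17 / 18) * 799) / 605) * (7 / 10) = 95081 / 108900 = 0.87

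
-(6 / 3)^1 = -2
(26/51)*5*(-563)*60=-1463800/17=-86105.88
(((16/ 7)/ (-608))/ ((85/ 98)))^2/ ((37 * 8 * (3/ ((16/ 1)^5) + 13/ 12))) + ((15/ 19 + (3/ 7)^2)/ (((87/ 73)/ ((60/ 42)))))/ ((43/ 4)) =15263974314064138064/ 140666853194210794325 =0.11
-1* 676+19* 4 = -600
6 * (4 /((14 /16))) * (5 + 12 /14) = 7872 /49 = 160.65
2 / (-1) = -2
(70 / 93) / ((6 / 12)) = 140 / 93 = 1.51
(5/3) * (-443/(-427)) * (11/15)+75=293098/3843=76.27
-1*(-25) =25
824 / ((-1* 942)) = -412 / 471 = -0.87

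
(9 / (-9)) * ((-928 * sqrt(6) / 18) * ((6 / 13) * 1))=928 * sqrt(6) / 39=58.29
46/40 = 23/20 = 1.15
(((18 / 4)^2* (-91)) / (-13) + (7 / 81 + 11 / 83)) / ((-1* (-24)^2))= -3817829 / 15489792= -0.25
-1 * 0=0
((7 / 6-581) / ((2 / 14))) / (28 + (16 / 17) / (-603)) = -83214201 / 574024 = -144.97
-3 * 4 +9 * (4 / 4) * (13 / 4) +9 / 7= 519 / 28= 18.54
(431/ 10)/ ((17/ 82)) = 17671/ 85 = 207.89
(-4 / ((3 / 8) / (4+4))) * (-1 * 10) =2560 / 3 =853.33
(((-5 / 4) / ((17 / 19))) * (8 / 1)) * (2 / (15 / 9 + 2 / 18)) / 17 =-855 / 1156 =-0.74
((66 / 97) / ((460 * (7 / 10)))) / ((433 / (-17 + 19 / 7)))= -3300 / 47335127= -0.00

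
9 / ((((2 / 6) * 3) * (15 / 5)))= 3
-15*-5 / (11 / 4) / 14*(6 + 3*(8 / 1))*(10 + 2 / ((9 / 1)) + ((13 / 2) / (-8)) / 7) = 1273375 / 2156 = 590.62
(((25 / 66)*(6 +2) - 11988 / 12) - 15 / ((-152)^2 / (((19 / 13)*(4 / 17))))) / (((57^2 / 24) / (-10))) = 73.57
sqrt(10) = 3.16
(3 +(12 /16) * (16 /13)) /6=17 /26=0.65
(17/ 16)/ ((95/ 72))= 153/ 190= 0.81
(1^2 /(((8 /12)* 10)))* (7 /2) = 21 /40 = 0.52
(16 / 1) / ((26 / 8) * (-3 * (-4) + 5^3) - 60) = 64 / 1541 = 0.04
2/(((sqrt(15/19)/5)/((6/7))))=4 * sqrt(285)/7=9.65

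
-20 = -20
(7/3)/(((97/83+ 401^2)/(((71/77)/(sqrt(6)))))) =83*sqrt(6)/37220040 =0.00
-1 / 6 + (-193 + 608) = 2489 / 6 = 414.83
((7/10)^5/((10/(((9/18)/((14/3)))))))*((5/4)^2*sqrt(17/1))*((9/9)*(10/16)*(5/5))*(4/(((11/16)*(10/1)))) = 7203*sqrt(17)/7040000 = 0.00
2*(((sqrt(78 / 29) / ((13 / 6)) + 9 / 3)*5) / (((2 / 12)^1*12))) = 30*sqrt(2262) / 377 + 15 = 18.78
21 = 21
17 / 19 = 0.89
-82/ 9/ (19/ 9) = -82/ 19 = -4.32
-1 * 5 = -5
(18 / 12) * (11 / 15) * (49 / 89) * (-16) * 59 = -254408 / 445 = -571.70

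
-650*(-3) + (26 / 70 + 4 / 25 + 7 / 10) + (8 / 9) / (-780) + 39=244499791 / 122850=1990.23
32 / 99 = 0.32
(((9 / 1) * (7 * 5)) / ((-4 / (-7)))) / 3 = 735 / 4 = 183.75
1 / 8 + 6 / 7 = 55 / 56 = 0.98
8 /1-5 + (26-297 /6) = -41 /2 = -20.50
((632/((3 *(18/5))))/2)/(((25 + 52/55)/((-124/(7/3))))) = -59.93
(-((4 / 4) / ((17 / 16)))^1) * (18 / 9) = -32 / 17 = -1.88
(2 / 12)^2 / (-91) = -1 / 3276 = -0.00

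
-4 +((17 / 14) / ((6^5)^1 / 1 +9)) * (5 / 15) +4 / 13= -3.69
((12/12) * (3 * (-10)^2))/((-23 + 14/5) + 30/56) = -42000/2753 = -15.26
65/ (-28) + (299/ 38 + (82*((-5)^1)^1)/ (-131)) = 604701/ 69692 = 8.68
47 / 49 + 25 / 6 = 1507 / 294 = 5.13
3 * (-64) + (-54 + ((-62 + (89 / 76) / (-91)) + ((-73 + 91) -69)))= -2482933 / 6916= -359.01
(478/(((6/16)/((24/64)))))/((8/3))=179.25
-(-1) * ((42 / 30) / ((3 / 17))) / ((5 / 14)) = 1666 / 75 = 22.21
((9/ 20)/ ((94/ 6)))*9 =243/ 940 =0.26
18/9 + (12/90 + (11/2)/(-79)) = 4891/2370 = 2.06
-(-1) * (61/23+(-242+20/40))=-10987/46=-238.85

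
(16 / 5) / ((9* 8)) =2 / 45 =0.04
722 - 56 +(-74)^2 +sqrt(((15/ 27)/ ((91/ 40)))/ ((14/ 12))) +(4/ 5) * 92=20 * sqrt(39)/ 273 +31078/ 5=6216.06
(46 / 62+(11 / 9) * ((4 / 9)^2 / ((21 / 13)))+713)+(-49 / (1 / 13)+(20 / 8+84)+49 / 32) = 2504602291 / 15186528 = 164.92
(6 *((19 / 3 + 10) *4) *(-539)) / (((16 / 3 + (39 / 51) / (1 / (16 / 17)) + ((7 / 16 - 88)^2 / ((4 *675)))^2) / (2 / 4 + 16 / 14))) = -24588.59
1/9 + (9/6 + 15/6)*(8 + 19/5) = 2129/45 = 47.31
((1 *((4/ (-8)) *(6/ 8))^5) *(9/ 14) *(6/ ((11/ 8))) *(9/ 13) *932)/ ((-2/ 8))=13758417/ 256256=53.69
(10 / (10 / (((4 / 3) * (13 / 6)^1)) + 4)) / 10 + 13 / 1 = 1274 / 97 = 13.13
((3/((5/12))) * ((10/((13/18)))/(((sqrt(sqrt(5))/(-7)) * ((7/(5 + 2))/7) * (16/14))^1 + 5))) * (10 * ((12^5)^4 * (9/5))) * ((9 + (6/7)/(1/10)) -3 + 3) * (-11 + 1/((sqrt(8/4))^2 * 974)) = -2912912010001478274295483479324027676262400/10953648632759599 -13587927743447128976305462294222869626880 * 5^(1/4)/10953648632759599 -63383919502960368402591077757307846656 * sqrt(5)/10953648632759599 -1478342145841641245541482863144206336 * 5^(3/4)/54768243163797995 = -267798750801504689755384100.00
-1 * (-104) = 104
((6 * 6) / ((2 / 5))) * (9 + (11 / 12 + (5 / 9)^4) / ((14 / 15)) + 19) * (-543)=-1421345.20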